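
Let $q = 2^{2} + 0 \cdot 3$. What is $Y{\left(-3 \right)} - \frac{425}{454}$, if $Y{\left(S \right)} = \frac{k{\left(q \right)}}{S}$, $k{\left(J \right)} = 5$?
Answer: $- \frac{3545}{1362} \approx -2.6028$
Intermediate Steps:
$q = 4$ ($q = 4 + 0 = 4$)
$Y{\left(S \right)} = \frac{5}{S}$
$Y{\left(-3 \right)} - \frac{425}{454} = \frac{5}{-3} - \frac{425}{454} = 5 \left(- \frac{1}{3}\right) - 425 \cdot \frac{1}{454} = - \frac{5}{3} - \frac{425}{454} = - \frac{3545}{1362}$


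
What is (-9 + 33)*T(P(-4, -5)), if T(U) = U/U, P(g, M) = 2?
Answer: 24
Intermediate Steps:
T(U) = 1
(-9 + 33)*T(P(-4, -5)) = (-9 + 33)*1 = 24*1 = 24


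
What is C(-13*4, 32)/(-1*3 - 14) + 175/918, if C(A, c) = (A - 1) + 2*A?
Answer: 509/54 ≈ 9.4259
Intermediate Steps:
C(A, c) = -1 + 3*A (C(A, c) = (-1 + A) + 2*A = -1 + 3*A)
C(-13*4, 32)/(-1*3 - 14) + 175/918 = (-1 + 3*(-13*4))/(-1*3 - 14) + 175/918 = (-1 + 3*(-52))/(-3 - 14) + 175*(1/918) = (-1 - 156)/(-17) + 175/918 = -157*(-1/17) + 175/918 = 157/17 + 175/918 = 509/54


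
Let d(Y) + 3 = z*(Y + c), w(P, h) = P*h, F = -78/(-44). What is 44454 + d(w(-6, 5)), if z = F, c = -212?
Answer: 44022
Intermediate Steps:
F = 39/22 (F = -78*(-1/44) = 39/22 ≈ 1.7727)
z = 39/22 ≈ 1.7727
d(Y) = -4167/11 + 39*Y/22 (d(Y) = -3 + 39*(Y - 212)/22 = -3 + 39*(-212 + Y)/22 = -3 + (-4134/11 + 39*Y/22) = -4167/11 + 39*Y/22)
44454 + d(w(-6, 5)) = 44454 + (-4167/11 + 39*(-6*5)/22) = 44454 + (-4167/11 + (39/22)*(-30)) = 44454 + (-4167/11 - 585/11) = 44454 - 432 = 44022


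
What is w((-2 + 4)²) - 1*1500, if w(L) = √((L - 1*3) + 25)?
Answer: -1500 + √26 ≈ -1494.9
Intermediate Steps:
w(L) = √(22 + L) (w(L) = √((L - 3) + 25) = √((-3 + L) + 25) = √(22 + L))
w((-2 + 4)²) - 1*1500 = √(22 + (-2 + 4)²) - 1*1500 = √(22 + 2²) - 1500 = √(22 + 4) - 1500 = √26 - 1500 = -1500 + √26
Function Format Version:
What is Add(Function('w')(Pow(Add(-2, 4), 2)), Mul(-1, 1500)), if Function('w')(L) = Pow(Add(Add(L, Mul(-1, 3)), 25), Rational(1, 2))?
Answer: Add(-1500, Pow(26, Rational(1, 2))) ≈ -1494.9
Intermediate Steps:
Function('w')(L) = Pow(Add(22, L), Rational(1, 2)) (Function('w')(L) = Pow(Add(Add(L, -3), 25), Rational(1, 2)) = Pow(Add(Add(-3, L), 25), Rational(1, 2)) = Pow(Add(22, L), Rational(1, 2)))
Add(Function('w')(Pow(Add(-2, 4), 2)), Mul(-1, 1500)) = Add(Pow(Add(22, Pow(Add(-2, 4), 2)), Rational(1, 2)), Mul(-1, 1500)) = Add(Pow(Add(22, Pow(2, 2)), Rational(1, 2)), -1500) = Add(Pow(Add(22, 4), Rational(1, 2)), -1500) = Add(Pow(26, Rational(1, 2)), -1500) = Add(-1500, Pow(26, Rational(1, 2)))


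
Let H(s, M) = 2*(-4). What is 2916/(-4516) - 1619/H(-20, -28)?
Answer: 1822019/9032 ≈ 201.73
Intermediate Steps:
H(s, M) = -8
2916/(-4516) - 1619/H(-20, -28) = 2916/(-4516) - 1619/(-8) = 2916*(-1/4516) - 1619*(-⅛) = -729/1129 + 1619/8 = 1822019/9032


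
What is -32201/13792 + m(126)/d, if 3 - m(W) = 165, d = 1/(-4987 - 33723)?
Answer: 86489875639/13792 ≈ 6.2710e+6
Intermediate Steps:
d = -1/38710 (d = 1/(-38710) = -1/38710 ≈ -2.5833e-5)
m(W) = -162 (m(W) = 3 - 1*165 = 3 - 165 = -162)
-32201/13792 + m(126)/d = -32201/13792 - 162/(-1/38710) = -32201*1/13792 - 162*(-38710) = -32201/13792 + 6271020 = 86489875639/13792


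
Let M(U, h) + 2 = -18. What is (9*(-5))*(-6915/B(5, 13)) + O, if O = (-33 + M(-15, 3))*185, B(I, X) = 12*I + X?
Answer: -404590/73 ≈ -5542.3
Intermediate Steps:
M(U, h) = -20 (M(U, h) = -2 - 18 = -20)
B(I, X) = X + 12*I
O = -9805 (O = (-33 - 20)*185 = -53*185 = -9805)
(9*(-5))*(-6915/B(5, 13)) + O = (9*(-5))*(-6915/(13 + 12*5)) - 9805 = -(-311175)/(13 + 60) - 9805 = -(-311175)/73 - 9805 = -45*(-6915/73) - 9805 = 311175/73 - 9805 = -404590/73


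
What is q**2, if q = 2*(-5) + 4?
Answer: 36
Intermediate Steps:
q = -6 (q = -10 + 4 = -6)
q**2 = (-6)**2 = 36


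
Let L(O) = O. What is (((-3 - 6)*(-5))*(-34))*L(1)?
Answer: -1530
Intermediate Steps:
(((-3 - 6)*(-5))*(-34))*L(1) = (((-3 - 6)*(-5))*(-34))*1 = (-9*(-5)*(-34))*1 = (45*(-34))*1 = -1530*1 = -1530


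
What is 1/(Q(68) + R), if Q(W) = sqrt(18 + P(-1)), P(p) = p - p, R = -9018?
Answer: -501/4518017 - sqrt(2)/27108102 ≈ -0.00011094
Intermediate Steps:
P(p) = 0
Q(W) = 3*sqrt(2) (Q(W) = sqrt(18 + 0) = sqrt(18) = 3*sqrt(2))
1/(Q(68) + R) = 1/(3*sqrt(2) - 9018) = 1/(-9018 + 3*sqrt(2))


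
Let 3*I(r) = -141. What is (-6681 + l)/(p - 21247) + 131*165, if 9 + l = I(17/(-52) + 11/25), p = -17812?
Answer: 844267022/39059 ≈ 21615.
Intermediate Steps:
I(r) = -47 (I(r) = (1/3)*(-141) = -47)
l = -56 (l = -9 - 47 = -56)
(-6681 + l)/(p - 21247) + 131*165 = (-6681 - 56)/(-17812 - 21247) + 131*165 = -6737/(-39059) + 21615 = -6737*(-1/39059) + 21615 = 6737/39059 + 21615 = 844267022/39059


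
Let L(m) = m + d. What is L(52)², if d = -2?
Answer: 2500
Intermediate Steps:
L(m) = -2 + m (L(m) = m - 2 = -2 + m)
L(52)² = (-2 + 52)² = 50² = 2500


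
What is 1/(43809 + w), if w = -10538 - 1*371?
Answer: 1/32900 ≈ 3.0395e-5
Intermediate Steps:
w = -10909 (w = -10538 - 371 = -10909)
1/(43809 + w) = 1/(43809 - 10909) = 1/32900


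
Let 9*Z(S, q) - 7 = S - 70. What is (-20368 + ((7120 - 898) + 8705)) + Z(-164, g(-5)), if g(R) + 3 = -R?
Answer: -49196/9 ≈ -5466.2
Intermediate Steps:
g(R) = -3 - R
Z(S, q) = -7 + S/9 (Z(S, q) = 7/9 + (S - 70)/9 = 7/9 + (-70 + S)/9 = 7/9 + (-70/9 + S/9) = -7 + S/9)
(-20368 + ((7120 - 898) + 8705)) + Z(-164, g(-5)) = (-20368 + ((7120 - 898) + 8705)) + (-7 + (⅑)*(-164)) = (-20368 + (6222 + 8705)) + (-7 - 164/9) = (-20368 + 14927) - 227/9 = -5441 - 227/9 = -49196/9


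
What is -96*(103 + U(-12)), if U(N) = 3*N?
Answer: -6432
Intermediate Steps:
-96*(103 + U(-12)) = -96*(103 + 3*(-12)) = -96*(103 - 36) = -96*67 = -6432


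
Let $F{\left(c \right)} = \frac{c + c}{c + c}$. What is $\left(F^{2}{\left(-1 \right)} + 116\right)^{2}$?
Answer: $13689$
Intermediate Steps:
$F{\left(c \right)} = 1$ ($F{\left(c \right)} = \frac{2 c}{2 c} = 2 c \frac{1}{2 c} = 1$)
$\left(F^{2}{\left(-1 \right)} + 116\right)^{2} = \left(1^{2} + 116\right)^{2} = \left(1 + 116\right)^{2} = 117^{2} = 13689$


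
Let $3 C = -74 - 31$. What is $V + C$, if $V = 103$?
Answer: $68$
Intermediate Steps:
$C = -35$ ($C = \frac{-74 - 31}{3} = \frac{1}{3} \left(-105\right) = -35$)
$V + C = 103 - 35 = 68$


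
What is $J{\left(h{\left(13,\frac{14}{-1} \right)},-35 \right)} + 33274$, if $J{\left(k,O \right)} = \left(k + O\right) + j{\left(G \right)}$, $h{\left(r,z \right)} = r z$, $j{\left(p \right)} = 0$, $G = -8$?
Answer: $33057$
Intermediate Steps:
$J{\left(k,O \right)} = O + k$ ($J{\left(k,O \right)} = \left(k + O\right) + 0 = \left(O + k\right) + 0 = O + k$)
$J{\left(h{\left(13,\frac{14}{-1} \right)},-35 \right)} + 33274 = \left(-35 + 13 \frac{14}{-1}\right) + 33274 = \left(-35 + 13 \cdot 14 \left(-1\right)\right) + 33274 = \left(-35 + 13 \left(-14\right)\right) + 33274 = \left(-35 - 182\right) + 33274 = -217 + 33274 = 33057$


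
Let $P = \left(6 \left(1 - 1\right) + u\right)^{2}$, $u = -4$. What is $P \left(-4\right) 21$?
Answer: $-1344$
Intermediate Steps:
$P = 16$ ($P = \left(6 \left(1 - 1\right) - 4\right)^{2} = \left(6 \cdot 0 - 4\right)^{2} = \left(0 - 4\right)^{2} = \left(-4\right)^{2} = 16$)
$P \left(-4\right) 21 = 16 \left(-4\right) 21 = \left(-64\right) 21 = -1344$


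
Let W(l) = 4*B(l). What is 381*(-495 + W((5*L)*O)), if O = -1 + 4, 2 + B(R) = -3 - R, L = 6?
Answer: -333375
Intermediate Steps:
B(R) = -5 - R (B(R) = -2 + (-3 - R) = -5 - R)
O = 3
W(l) = -20 - 4*l (W(l) = 4*(-5 - l) = -20 - 4*l)
381*(-495 + W((5*L)*O)) = 381*(-495 + (-20 - 4*5*6*3)) = 381*(-495 + (-20 - 120*3)) = 381*(-495 + (-20 - 4*90)) = 381*(-495 + (-20 - 360)) = 381*(-495 - 380) = 381*(-875) = -333375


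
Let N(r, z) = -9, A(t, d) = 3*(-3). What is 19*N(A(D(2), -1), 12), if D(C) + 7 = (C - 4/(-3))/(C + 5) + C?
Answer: -171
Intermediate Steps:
D(C) = -7 + C + (4/3 + C)/(5 + C) (D(C) = -7 + ((C - 4/(-3))/(C + 5) + C) = -7 + ((C - 4*(-⅓))/(5 + C) + C) = -7 + ((C + 4/3)/(5 + C) + C) = -7 + ((4/3 + C)/(5 + C) + C) = -7 + (C + (4/3 + C)/(5 + C)) = -7 + C + (4/3 + C)/(5 + C))
A(t, d) = -9
19*N(A(D(2), -1), 12) = 19*(-9) = -171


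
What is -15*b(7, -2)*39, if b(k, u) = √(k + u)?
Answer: -585*√5 ≈ -1308.1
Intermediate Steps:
-15*b(7, -2)*39 = -15*√(7 - 2)*39 = -15*√5*39 = -585*√5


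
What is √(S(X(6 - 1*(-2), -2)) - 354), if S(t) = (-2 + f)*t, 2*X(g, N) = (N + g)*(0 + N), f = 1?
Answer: 2*I*√87 ≈ 18.655*I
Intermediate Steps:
X(g, N) = N*(N + g)/2 (X(g, N) = ((N + g)*(0 + N))/2 = ((N + g)*N)/2 = (N*(N + g))/2 = N*(N + g)/2)
S(t) = -t (S(t) = (-2 + 1)*t = -t)
√(S(X(6 - 1*(-2), -2)) - 354) = √(-(-2)*(-2 + (6 - 1*(-2)))/2 - 354) = √(-(-2)*(-2 + (6 + 2))/2 - 354) = √(-(-2)*(-2 + 8)/2 - 354) = √(-(-2)*6/2 - 354) = √(-1*(-6) - 354) = √(6 - 354) = √(-348) = 2*I*√87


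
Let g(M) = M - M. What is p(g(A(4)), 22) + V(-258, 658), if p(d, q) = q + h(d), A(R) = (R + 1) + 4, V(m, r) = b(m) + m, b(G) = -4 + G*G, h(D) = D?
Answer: 66324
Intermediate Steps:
b(G) = -4 + G²
V(m, r) = -4 + m + m² (V(m, r) = (-4 + m²) + m = -4 + m + m²)
A(R) = 5 + R (A(R) = (1 + R) + 4 = 5 + R)
g(M) = 0
p(d, q) = d + q (p(d, q) = q + d = d + q)
p(g(A(4)), 22) + V(-258, 658) = (0 + 22) + (-4 - 258 + (-258)²) = 22 + (-4 - 258 + 66564) = 22 + 66302 = 66324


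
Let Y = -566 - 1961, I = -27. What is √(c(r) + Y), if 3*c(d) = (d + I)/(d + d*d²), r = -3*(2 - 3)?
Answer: I*√568635/15 ≈ 50.272*I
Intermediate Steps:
Y = -2527
r = 3 (r = -3*(-1) = 3)
c(d) = (-27 + d)/(3*(d + d³)) (c(d) = ((d - 27)/(d + d*d²))/3 = ((-27 + d)/(d + d³))/3 = (-27 + d)/(3*(d + d³)))
√(c(r) + Y) = √((⅓)*(-27 + 3)/(3*(1 + 3²)) - 2527) = √((⅓)*(⅓)*(-24)/(1 + 9) - 2527) = √((⅓)*(⅓)*(-24)/10 - 2527) = √((⅓)*(⅓)*(⅒)*(-24) - 2527) = √(-4/15 - 2527) = √(-37909/15) = I*√568635/15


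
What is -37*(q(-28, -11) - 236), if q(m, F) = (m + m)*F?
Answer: -14060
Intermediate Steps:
q(m, F) = 2*F*m (q(m, F) = (2*m)*F = 2*F*m)
-37*(q(-28, -11) - 236) = -37*(2*(-11)*(-28) - 236) = -37*(616 - 236) = -37*380 = -14060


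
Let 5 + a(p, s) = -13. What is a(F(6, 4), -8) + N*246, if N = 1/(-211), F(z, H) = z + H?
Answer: -4044/211 ≈ -19.166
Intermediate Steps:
F(z, H) = H + z
a(p, s) = -18 (a(p, s) = -5 - 13 = -18)
N = -1/211 ≈ -0.0047393
a(F(6, 4), -8) + N*246 = -18 - 1/211*246 = -18 - 246/211 = -4044/211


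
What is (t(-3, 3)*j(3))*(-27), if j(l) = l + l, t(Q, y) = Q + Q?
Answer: 972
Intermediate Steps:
t(Q, y) = 2*Q
j(l) = 2*l
(t(-3, 3)*j(3))*(-27) = ((2*(-3))*(2*3))*(-27) = -6*6*(-27) = -36*(-27) = 972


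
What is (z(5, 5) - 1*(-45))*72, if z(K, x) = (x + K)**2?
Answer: 10440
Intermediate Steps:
z(K, x) = (K + x)**2
(z(5, 5) - 1*(-45))*72 = ((5 + 5)**2 - 1*(-45))*72 = (10**2 + 45)*72 = (100 + 45)*72 = 145*72 = 10440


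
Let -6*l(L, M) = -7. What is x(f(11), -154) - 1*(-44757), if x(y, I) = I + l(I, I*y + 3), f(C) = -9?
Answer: 267625/6 ≈ 44604.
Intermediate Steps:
l(L, M) = 7/6 (l(L, M) = -⅙*(-7) = 7/6)
x(y, I) = 7/6 + I (x(y, I) = I + 7/6 = 7/6 + I)
x(f(11), -154) - 1*(-44757) = (7/6 - 154) - 1*(-44757) = -917/6 + 44757 = 267625/6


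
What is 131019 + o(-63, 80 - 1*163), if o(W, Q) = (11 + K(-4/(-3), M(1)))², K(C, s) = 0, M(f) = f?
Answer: 131140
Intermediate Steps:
o(W, Q) = 121 (o(W, Q) = (11 + 0)² = 11² = 121)
131019 + o(-63, 80 - 1*163) = 131019 + 121 = 131140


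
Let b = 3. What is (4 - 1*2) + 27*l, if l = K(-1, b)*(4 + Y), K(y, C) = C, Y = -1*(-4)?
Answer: 650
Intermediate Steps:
Y = 4
l = 24 (l = 3*(4 + 4) = 3*8 = 24)
(4 - 1*2) + 27*l = (4 - 1*2) + 27*24 = (4 - 2) + 648 = 2 + 648 = 650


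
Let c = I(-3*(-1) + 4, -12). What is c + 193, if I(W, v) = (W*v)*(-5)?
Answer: 613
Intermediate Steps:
I(W, v) = -5*W*v
c = 420 (c = -5*(-3*(-1) + 4)*(-12) = -5*(3 + 4)*(-12) = -5*7*(-12) = 420)
c + 193 = 420 + 193 = 613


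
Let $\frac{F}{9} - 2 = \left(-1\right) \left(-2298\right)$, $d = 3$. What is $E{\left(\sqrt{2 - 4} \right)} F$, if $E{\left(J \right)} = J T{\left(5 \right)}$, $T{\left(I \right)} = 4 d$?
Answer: $248400 i \sqrt{2} \approx 3.5129 \cdot 10^{5} i$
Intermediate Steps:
$T{\left(I \right)} = 12$ ($T{\left(I \right)} = 4 \cdot 3 = 12$)
$F = 20700$ ($F = 18 + 9 \left(\left(-1\right) \left(-2298\right)\right) = 18 + 9 \cdot 2298 = 18 + 20682 = 20700$)
$E{\left(J \right)} = 12 J$ ($E{\left(J \right)} = J 12 = 12 J$)
$E{\left(\sqrt{2 - 4} \right)} F = 12 \sqrt{2 - 4} \cdot 20700 = 12 \sqrt{-2} \cdot 20700 = 12 i \sqrt{2} \cdot 20700 = 248400 i \sqrt{2}$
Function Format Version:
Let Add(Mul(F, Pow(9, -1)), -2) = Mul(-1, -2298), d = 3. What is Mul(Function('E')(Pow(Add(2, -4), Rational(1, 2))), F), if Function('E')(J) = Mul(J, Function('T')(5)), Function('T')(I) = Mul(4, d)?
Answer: Mul(248400, I, Pow(2, Rational(1, 2))) ≈ Mul(3.5129e+5, I)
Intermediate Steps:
Function('T')(I) = 12 (Function('T')(I) = Mul(4, 3) = 12)
F = 20700 (F = Add(18, Mul(9, Mul(-1, -2298))) = Add(18, Mul(9, 2298)) = Add(18, 20682) = 20700)
Function('E')(J) = Mul(12, J) (Function('E')(J) = Mul(J, 12) = Mul(12, J))
Mul(Function('E')(Pow(Add(2, -4), Rational(1, 2))), F) = Mul(Mul(12, Pow(Add(2, -4), Rational(1, 2))), 20700) = Mul(Mul(12, Pow(-2, Rational(1, 2))), 20700) = Mul(Mul(12, Mul(I, Pow(2, Rational(1, 2)))), 20700) = Mul(Mul(12, I, Pow(2, Rational(1, 2))), 20700) = Mul(248400, I, Pow(2, Rational(1, 2)))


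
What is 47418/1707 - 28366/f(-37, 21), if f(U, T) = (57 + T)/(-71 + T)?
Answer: 31086368/1707 ≈ 18211.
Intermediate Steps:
f(U, T) = (57 + T)/(-71 + T)
47418/1707 - 28366/f(-37, 21) = 47418/1707 - 28366*(-71 + 21)/(57 + 21) = 47418*(1/1707) - 28366/(78/(-50)) = 15806/569 - 28366/((-1/50*78)) = 15806/569 - 28366/(-39/25) = 15806/569 - 28366*(-25/39) = 15806/569 + 54550/3 = 31086368/1707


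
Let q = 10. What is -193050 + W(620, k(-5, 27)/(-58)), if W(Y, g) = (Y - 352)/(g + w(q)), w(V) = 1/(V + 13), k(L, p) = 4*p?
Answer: -234348406/1213 ≈ -1.9320e+5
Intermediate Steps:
w(V) = 1/(13 + V)
W(Y, g) = (-352 + Y)/(1/23 + g) (W(Y, g) = (Y - 352)/(g + 1/(13 + 10)) = (-352 + Y)/(g + 1/23) = (-352 + Y)/(1/23 + g))
-193050 + W(620, k(-5, 27)/(-58)) = -193050 + 23*(-352 + 620)/(1 + 23*((4*27)/(-58))) = -193050 + 23*268/(1 + 23*(108*(-1/58))) = -193050 + 23*268/(1 + 23*(-54/29)) = -193050 + 23*268/(1 - 1242/29) = -193050 + 23*268/(-1213/29) = -193050 + 23*(-29/1213)*268 = -193050 - 178756/1213 = -234348406/1213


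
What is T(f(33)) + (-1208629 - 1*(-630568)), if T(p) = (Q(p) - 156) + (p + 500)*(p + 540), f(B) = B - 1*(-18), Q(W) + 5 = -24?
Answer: -252605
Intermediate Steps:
Q(W) = -29 (Q(W) = -5 - 24 = -29)
f(B) = 18 + B (f(B) = B + 18 = 18 + B)
T(p) = -185 + (500 + p)*(540 + p) (T(p) = (-29 - 156) + (p + 500)*(p + 540) = -185 + (500 + p)*(540 + p))
T(f(33)) + (-1208629 - 1*(-630568)) = (269815 + (18 + 33)**2 + 1040*(18 + 33)) + (-1208629 - 1*(-630568)) = (269815 + 51**2 + 1040*51) + (-1208629 + 630568) = (269815 + 2601 + 53040) - 578061 = 325456 - 578061 = -252605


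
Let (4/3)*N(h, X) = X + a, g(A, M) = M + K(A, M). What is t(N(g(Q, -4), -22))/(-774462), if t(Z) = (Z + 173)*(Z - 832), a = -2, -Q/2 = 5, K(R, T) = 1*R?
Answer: 65875/387231 ≈ 0.17012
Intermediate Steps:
K(R, T) = R
Q = -10 (Q = -2*5 = -10)
g(A, M) = A + M (g(A, M) = M + A = A + M)
N(h, X) = -3/2 + 3*X/4 (N(h, X) = 3*(X - 2)/4 = 3*(-2 + X)/4 = -3/2 + 3*X/4)
t(Z) = (-832 + Z)*(173 + Z) (t(Z) = (173 + Z)*(-832 + Z) = (-832 + Z)*(173 + Z))
t(N(g(Q, -4), -22))/(-774462) = (-143936 + (-3/2 + (3/4)*(-22))**2 - 659*(-3/2 + (3/4)*(-22)))/(-774462) = (-143936 + (-3/2 - 33/2)**2 - 659*(-3/2 - 33/2))*(-1/774462) = (-143936 + (-18)**2 - 659*(-18))*(-1/774462) = (-143936 + 324 + 11862)*(-1/774462) = -131750*(-1/774462) = 65875/387231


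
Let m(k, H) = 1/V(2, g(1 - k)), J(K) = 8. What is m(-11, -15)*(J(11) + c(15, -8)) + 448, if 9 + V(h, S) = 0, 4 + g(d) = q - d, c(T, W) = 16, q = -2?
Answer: 1336/3 ≈ 445.33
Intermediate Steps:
g(d) = -6 - d (g(d) = -4 + (-2 - d) = -6 - d)
V(h, S) = -9 (V(h, S) = -9 + 0 = -9)
m(k, H) = -1/9 (m(k, H) = 1/(-9) = -1/9)
m(-11, -15)*(J(11) + c(15, -8)) + 448 = -(8 + 16)/9 + 448 = -1/9*24 + 448 = -8/3 + 448 = 1336/3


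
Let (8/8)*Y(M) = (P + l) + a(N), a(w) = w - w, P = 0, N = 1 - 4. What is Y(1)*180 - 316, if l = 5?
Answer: 584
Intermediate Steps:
N = -3
a(w) = 0
Y(M) = 5 (Y(M) = (0 + 5) + 0 = 5 + 0 = 5)
Y(1)*180 - 316 = 5*180 - 316 = 900 - 316 = 584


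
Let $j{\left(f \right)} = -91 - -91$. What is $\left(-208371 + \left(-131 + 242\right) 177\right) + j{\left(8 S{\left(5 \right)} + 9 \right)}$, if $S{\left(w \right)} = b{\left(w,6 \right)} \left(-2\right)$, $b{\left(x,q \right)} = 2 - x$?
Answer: $-188724$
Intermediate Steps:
$S{\left(w \right)} = -4 + 2 w$ ($S{\left(w \right)} = \left(2 - w\right) \left(-2\right) = -4 + 2 w$)
$j{\left(f \right)} = 0$ ($j{\left(f \right)} = -91 + 91 = 0$)
$\left(-208371 + \left(-131 + 242\right) 177\right) + j{\left(8 S{\left(5 \right)} + 9 \right)} = \left(-208371 + \left(-131 + 242\right) 177\right) + 0 = \left(-208371 + 111 \cdot 177\right) + 0 = \left(-208371 + 19647\right) + 0 = -188724 + 0 = -188724$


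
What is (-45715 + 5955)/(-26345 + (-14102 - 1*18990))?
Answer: 5680/8491 ≈ 0.66894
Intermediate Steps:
(-45715 + 5955)/(-26345 + (-14102 - 1*18990)) = -39760/(-26345 + (-14102 - 18990)) = -39760/(-26345 - 33092) = -39760/(-59437) = -39760*(-1/59437) = 5680/8491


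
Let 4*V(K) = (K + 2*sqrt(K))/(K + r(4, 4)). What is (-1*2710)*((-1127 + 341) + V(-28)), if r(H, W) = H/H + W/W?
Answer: 27681295/13 + 1355*I*sqrt(7)/13 ≈ 2.1293e+6 + 275.77*I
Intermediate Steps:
r(H, W) = 2 (r(H, W) = 1 + 1 = 2)
V(K) = (K + 2*sqrt(K))/(4*(2 + K)) (V(K) = ((K + 2*sqrt(K))/(K + 2))/4 = ((K + 2*sqrt(K))/(2 + K))/4 = (K + 2*sqrt(K))/(4*(2 + K)))
(-1*2710)*((-1127 + 341) + V(-28)) = (-1*2710)*((-1127 + 341) + (-28 + 2*sqrt(-28))/(4*(2 - 28))) = -2710*(-786 + (1/4)*(-28 + 2*(2*I*sqrt(7)))/(-26)) = -2710*(-786 + (1/4)*(-1/26)*(-28 + 4*I*sqrt(7))) = -2710*(-786 + (7/26 - I*sqrt(7)/26)) = -2710*(-20429/26 - I*sqrt(7)/26) = 27681295/13 + 1355*I*sqrt(7)/13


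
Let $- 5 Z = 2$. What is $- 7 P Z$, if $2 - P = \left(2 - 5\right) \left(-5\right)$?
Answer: $- \frac{182}{5} \approx -36.4$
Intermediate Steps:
$Z = - \frac{2}{5}$ ($Z = \left(- \frac{1}{5}\right) 2 = - \frac{2}{5} \approx -0.4$)
$P = -13$ ($P = 2 - \left(2 - 5\right) \left(-5\right) = 2 - \left(-3\right) \left(-5\right) = 2 - 15 = -13$)
$- 7 P Z = \left(-7\right) \left(-13\right) \left(- \frac{2}{5}\right) = 91 \left(- \frac{2}{5}\right) = - \frac{182}{5}$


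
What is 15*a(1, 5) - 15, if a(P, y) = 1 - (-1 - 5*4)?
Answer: 315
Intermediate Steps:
a(P, y) = 22 (a(P, y) = 1 - (-1 - 20) = 1 - 1*(-21) = 1 + 21 = 22)
15*a(1, 5) - 15 = 15*22 - 15 = 330 - 15 = 315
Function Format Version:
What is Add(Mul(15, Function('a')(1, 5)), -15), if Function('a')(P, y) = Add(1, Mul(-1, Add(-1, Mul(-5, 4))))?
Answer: 315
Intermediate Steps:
Function('a')(P, y) = 22 (Function('a')(P, y) = Add(1, Mul(-1, Add(-1, -20))) = Add(1, Mul(-1, -21)) = Add(1, 21) = 22)
Add(Mul(15, Function('a')(1, 5)), -15) = Add(Mul(15, 22), -15) = Add(330, -15) = 315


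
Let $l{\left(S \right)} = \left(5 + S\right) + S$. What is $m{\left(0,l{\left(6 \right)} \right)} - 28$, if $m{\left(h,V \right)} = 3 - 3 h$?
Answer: $-25$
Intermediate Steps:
$l{\left(S \right)} = 5 + 2 S$
$m{\left(0,l{\left(6 \right)} \right)} - 28 = \left(3 - 0\right) - 28 = \left(3 + 0\right) - 28 = 3 - 28 = -25$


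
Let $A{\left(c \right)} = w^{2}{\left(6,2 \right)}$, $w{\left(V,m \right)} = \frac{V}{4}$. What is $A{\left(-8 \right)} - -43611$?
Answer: $\frac{174453}{4} \approx 43613.0$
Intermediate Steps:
$w{\left(V,m \right)} = \frac{V}{4}$ ($w{\left(V,m \right)} = V \frac{1}{4} = \frac{V}{4}$)
$A{\left(c \right)} = \frac{9}{4}$ ($A{\left(c \right)} = \left(\frac{1}{4} \cdot 6\right)^{2} = \left(\frac{3}{2}\right)^{2} = \frac{9}{4}$)
$A{\left(-8 \right)} - -43611 = \frac{9}{4} - -43611 = \frac{9}{4} + 43611 = \frac{174453}{4}$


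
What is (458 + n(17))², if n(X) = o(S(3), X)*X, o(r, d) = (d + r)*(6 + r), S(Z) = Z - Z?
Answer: 4804864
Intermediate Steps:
S(Z) = 0
o(r, d) = (6 + r)*(d + r)
n(X) = 6*X² (n(X) = (0² + 6*X + 6*0 + X*0)*X = (0 + 6*X + 0 + 0)*X = (6*X)*X = 6*X²)
(458 + n(17))² = (458 + 6*17²)² = (458 + 6*289)² = (458 + 1734)² = 2192² = 4804864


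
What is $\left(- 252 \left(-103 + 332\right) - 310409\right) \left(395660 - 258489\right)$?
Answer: $-50494977007$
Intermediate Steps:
$\left(- 252 \left(-103 + 332\right) - 310409\right) \left(395660 - 258489\right) = \left(\left(-252\right) 229 - 310409\right) 137171 = \left(-57708 - 310409\right) 137171 = \left(-368117\right) 137171 = -50494977007$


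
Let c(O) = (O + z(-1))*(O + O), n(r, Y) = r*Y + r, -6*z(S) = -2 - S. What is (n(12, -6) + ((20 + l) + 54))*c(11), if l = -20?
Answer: -1474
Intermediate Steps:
z(S) = 1/3 + S/6 (z(S) = -(-2 - S)/6 = 1/3 + S/6)
n(r, Y) = r + Y*r (n(r, Y) = Y*r + r = r + Y*r)
c(O) = 2*O*(1/6 + O) (c(O) = (O + (1/3 + (1/6)*(-1)))*(O + O) = (O + (1/3 - 1/6))*(2*O) = (O + 1/6)*(2*O) = (1/6 + O)*(2*O) = 2*O*(1/6 + O))
(n(12, -6) + ((20 + l) + 54))*c(11) = (12*(1 - 6) + ((20 - 20) + 54))*((1/3)*11*(1 + 6*11)) = (12*(-5) + (0 + 54))*((1/3)*11*(1 + 66)) = (-60 + 54)*((1/3)*11*67) = -6*737/3 = -1474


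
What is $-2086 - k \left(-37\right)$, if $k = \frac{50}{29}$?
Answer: $- \frac{58644}{29} \approx -2022.2$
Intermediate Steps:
$k = \frac{50}{29}$ ($k = 50 \cdot \frac{1}{29} = \frac{50}{29} \approx 1.7241$)
$-2086 - k \left(-37\right) = -2086 - \frac{50}{29} \left(-37\right) = -2086 - - \frac{1850}{29} = -2086 + \frac{1850}{29} = - \frac{58644}{29}$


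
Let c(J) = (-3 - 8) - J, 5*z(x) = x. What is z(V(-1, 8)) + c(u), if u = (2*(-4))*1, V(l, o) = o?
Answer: -7/5 ≈ -1.4000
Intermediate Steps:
z(x) = x/5
u = -8 (u = -8*1 = -8)
c(J) = -11 - J
z(V(-1, 8)) + c(u) = (⅕)*8 + (-11 - 1*(-8)) = 8/5 + (-11 + 8) = 8/5 - 3 = -7/5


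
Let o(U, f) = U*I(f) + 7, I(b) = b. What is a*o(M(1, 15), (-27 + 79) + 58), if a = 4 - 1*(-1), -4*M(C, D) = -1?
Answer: 345/2 ≈ 172.50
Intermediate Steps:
M(C, D) = 1/4 (M(C, D) = -1/4*(-1) = 1/4)
o(U, f) = 7 + U*f (o(U, f) = U*f + 7 = 7 + U*f)
a = 5 (a = 4 + 1 = 5)
a*o(M(1, 15), (-27 + 79) + 58) = 5*(7 + ((-27 + 79) + 58)/4) = 5*(7 + (52 + 58)/4) = 5*(7 + (1/4)*110) = 5*(7 + 55/2) = 5*(69/2) = 345/2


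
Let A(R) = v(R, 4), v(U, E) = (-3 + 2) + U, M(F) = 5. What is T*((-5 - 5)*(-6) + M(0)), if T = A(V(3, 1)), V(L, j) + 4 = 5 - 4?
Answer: -260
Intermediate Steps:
v(U, E) = -1 + U
V(L, j) = -3 (V(L, j) = -4 + (5 - 4) = -4 + 1 = -3)
A(R) = -1 + R
T = -4 (T = -1 - 3 = -4)
T*((-5 - 5)*(-6) + M(0)) = -4*((-5 - 5)*(-6) + 5) = -4*(-10*(-6) + 5) = -4*(60 + 5) = -4*65 = -260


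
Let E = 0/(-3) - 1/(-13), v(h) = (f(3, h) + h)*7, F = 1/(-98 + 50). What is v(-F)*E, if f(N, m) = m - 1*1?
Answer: -161/312 ≈ -0.51603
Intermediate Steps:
f(N, m) = -1 + m (f(N, m) = m - 1 = -1 + m)
F = -1/48 (F = 1/(-48) = -1/48 ≈ -0.020833)
v(h) = -7 + 14*h (v(h) = ((-1 + h) + h)*7 = (-1 + 2*h)*7 = -7 + 14*h)
E = 1/13 (E = 0*(-⅓) - 1*(-1/13) = 0 + 1/13 = 1/13 ≈ 0.076923)
v(-F)*E = (-7 + 14*(-1*(-1/48)))*(1/13) = (-7 + 14*(1/48))*(1/13) = (-7 + 7/24)*(1/13) = -161/24*1/13 = -161/312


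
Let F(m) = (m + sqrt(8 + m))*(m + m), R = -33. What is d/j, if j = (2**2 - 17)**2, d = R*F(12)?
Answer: -9504/169 - 1584*sqrt(5)/169 ≈ -77.195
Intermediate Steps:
F(m) = 2*m*(m + sqrt(8 + m)) (F(m) = (m + sqrt(8 + m))*(2*m) = 2*m*(m + sqrt(8 + m)))
d = -9504 - 1584*sqrt(5) (d = -66*12*(12 + sqrt(8 + 12)) = -66*12*(12 + sqrt(20)) = -66*12*(12 + 2*sqrt(5)) = -33*(288 + 48*sqrt(5)) = -9504 - 1584*sqrt(5) ≈ -13046.)
j = 169 (j = (4 - 17)**2 = (-13)**2 = 169)
d/j = (-9504 - 1584*sqrt(5))/169 = (-9504 - 1584*sqrt(5))*(1/169) = -9504/169 - 1584*sqrt(5)/169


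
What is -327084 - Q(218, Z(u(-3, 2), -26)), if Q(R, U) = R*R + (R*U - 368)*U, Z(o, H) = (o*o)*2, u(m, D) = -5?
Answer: -901208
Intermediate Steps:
Z(o, H) = 2*o² (Z(o, H) = o²*2 = 2*o²)
Q(R, U) = R² + U*(-368 + R*U) (Q(R, U) = R² + (-368 + R*U)*U = R² + U*(-368 + R*U))
-327084 - Q(218, Z(u(-3, 2), -26)) = -327084 - (218² - 736*(-5)² + 218*(2*(-5)²)²) = -327084 - (47524 - 736*25 + 218*(2*25)²) = -327084 - (47524 - 368*50 + 218*50²) = -327084 - (47524 - 18400 + 218*2500) = -327084 - (47524 - 18400 + 545000) = -327084 - 1*574124 = -327084 - 574124 = -901208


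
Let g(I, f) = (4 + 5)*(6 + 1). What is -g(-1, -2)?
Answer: -63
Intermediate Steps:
g(I, f) = 63 (g(I, f) = 9*7 = 63)
-g(-1, -2) = -1*63 = -63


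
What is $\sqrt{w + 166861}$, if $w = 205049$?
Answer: $7 \sqrt{7590} \approx 609.84$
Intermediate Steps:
$\sqrt{w + 166861} = \sqrt{205049 + 166861} = \sqrt{371910} = 7 \sqrt{7590}$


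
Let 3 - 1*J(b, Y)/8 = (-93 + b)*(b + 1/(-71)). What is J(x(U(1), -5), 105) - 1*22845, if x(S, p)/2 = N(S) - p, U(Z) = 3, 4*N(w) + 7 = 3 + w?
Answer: -1170393/71 ≈ -16484.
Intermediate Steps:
N(w) = -1 + w/4 (N(w) = -7/4 + (3 + w)/4 = -7/4 + (¾ + w/4) = -1 + w/4)
x(S, p) = -2 + S/2 - 2*p (x(S, p) = 2*((-1 + S/4) - p) = 2*(-1 - p + S/4) = -2 + S/2 - 2*p)
J(b, Y) = 24 - 8*(-93 + b)*(-1/71 + b) (J(b, Y) = 24 - 8*(-93 + b)*(b + 1/(-71)) = 24 - 8*(-93 + b)*(b - 1/71) = 24 - 8*(-93 + b)*(-1/71 + b))
J(x(U(1), -5), 105) - 1*22845 = (960/71 - 8*(-2 + (½)*3 - 2*(-5))² + 52832*(-2 + (½)*3 - 2*(-5))/71) - 1*22845 = (960/71 - 8*(-2 + 3/2 + 10)² + 52832*(-2 + 3/2 + 10)/71) - 22845 = (960/71 - 8*(19/2)² + (52832/71)*(19/2)) - 22845 = (960/71 - 8*361/4 + 501904/71) - 22845 = (960/71 - 722 + 501904/71) - 22845 = 451602/71 - 22845 = -1170393/71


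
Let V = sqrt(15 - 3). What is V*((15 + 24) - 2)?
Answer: 74*sqrt(3) ≈ 128.17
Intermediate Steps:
V = 2*sqrt(3) (V = sqrt(12) = 2*sqrt(3) ≈ 3.4641)
V*((15 + 24) - 2) = (2*sqrt(3))*((15 + 24) - 2) = (2*sqrt(3))*(39 - 2) = (2*sqrt(3))*37 = 74*sqrt(3)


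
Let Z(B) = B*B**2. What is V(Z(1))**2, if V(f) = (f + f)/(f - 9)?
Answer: 1/16 ≈ 0.062500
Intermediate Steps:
Z(B) = B**3
V(f) = 2*f/(-9 + f) (V(f) = (2*f)/(-9 + f) = 2*f/(-9 + f))
V(Z(1))**2 = (2*1**3/(-9 + 1**3))**2 = (2*1/(-9 + 1))**2 = (2*1/(-8))**2 = (2*1*(-1/8))**2 = (-1/4)**2 = 1/16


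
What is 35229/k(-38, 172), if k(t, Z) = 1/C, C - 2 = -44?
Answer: -1479618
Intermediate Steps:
C = -42 (C = 2 - 44 = -42)
k(t, Z) = -1/42 (k(t, Z) = 1/(-42) = -1/42)
35229/k(-38, 172) = 35229/(-1/42) = 35229*(-42) = -1479618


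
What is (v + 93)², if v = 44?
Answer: 18769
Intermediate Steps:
(v + 93)² = (44 + 93)² = 137² = 18769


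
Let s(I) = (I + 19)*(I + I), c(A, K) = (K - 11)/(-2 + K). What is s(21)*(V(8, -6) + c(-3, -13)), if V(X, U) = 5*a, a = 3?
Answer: 27888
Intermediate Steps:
c(A, K) = (-11 + K)/(-2 + K)
V(X, U) = 15 (V(X, U) = 5*3 = 15)
s(I) = 2*I*(19 + I) (s(I) = (19 + I)*(2*I) = 2*I*(19 + I))
s(21)*(V(8, -6) + c(-3, -13)) = (2*21*(19 + 21))*(15 + (-11 - 13)/(-2 - 13)) = (2*21*40)*(15 - 24/(-15)) = 1680*(15 - 1/15*(-24)) = 1680*(15 + 8/5) = 1680*(83/5) = 27888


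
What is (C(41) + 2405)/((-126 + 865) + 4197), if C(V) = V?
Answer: 1223/2468 ≈ 0.49554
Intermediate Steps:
(C(41) + 2405)/((-126 + 865) + 4197) = (41 + 2405)/((-126 + 865) + 4197) = 2446/(739 + 4197) = 2446/4936 = 2446*(1/4936) = 1223/2468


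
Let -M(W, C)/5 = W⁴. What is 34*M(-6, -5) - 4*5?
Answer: -220340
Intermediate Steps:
M(W, C) = -5*W⁴
34*M(-6, -5) - 4*5 = 34*(-5*(-6)⁴) - 4*5 = 34*(-5*1296) - 20 = 34*(-6480) - 20 = -220320 - 20 = -220340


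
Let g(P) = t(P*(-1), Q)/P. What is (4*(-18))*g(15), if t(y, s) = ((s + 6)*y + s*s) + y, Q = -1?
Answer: 2136/5 ≈ 427.20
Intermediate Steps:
t(y, s) = y + s² + y*(6 + s) (t(y, s) = ((6 + s)*y + s²) + y = (y*(6 + s) + s²) + y = (s² + y*(6 + s)) + y = y + s² + y*(6 + s))
g(P) = (1 - 6*P)/P (g(P) = ((-1)² + 7*(P*(-1)) - P*(-1))/P = (1 + 7*(-P) - (-1)*P)/P = (1 - 7*P + P)/P = (1 - 6*P)/P)
(4*(-18))*g(15) = (4*(-18))*(-6 + 1/15) = -72*(-6 + 1/15) = -72*(-89/15) = 2136/5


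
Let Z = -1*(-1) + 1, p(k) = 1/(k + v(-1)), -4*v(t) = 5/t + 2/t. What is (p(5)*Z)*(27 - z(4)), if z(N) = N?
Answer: 184/27 ≈ 6.8148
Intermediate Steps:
v(t) = -7/(4*t) (v(t) = -(5/t + 2/t)/4 = -7/(4*t))
p(k) = 1/(7/4 + k) (p(k) = 1/(k - 7/4/(-1)) = 1/(k - 7/4*(-1)) = 1/(k + 7/4) = 1/(7/4 + k))
Z = 2 (Z = 1 + 1 = 2)
(p(5)*Z)*(27 - z(4)) = ((4/(7 + 4*5))*2)*(27 - 1*4) = ((4/(7 + 20))*2)*(27 - 4) = ((4/27)*2)*23 = (8/27)*23 = 184/27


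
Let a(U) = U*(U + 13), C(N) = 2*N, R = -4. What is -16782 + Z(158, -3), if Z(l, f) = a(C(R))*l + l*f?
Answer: -23576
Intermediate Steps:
a(U) = U*(13 + U)
Z(l, f) = -40*l + f*l (Z(l, f) = ((2*(-4))*(13 + 2*(-4)))*l + l*f = (-8*(13 - 8))*l + f*l = (-8*5)*l + f*l = -40*l + f*l)
-16782 + Z(158, -3) = -16782 + 158*(-40 - 3) = -16782 + 158*(-43) = -16782 - 6794 = -23576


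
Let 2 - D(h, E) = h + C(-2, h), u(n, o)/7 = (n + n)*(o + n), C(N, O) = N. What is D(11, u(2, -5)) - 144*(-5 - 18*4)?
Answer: 11081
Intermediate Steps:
u(n, o) = 14*n*(n + o) (u(n, o) = 7*((n + n)*(o + n)) = 7*((2*n)*(n + o)) = 7*(2*n*(n + o)) = 14*n*(n + o))
D(h, E) = 4 - h (D(h, E) = 2 - (h - 2) = 2 - (-2 + h) = 2 + (2 - h) = 4 - h)
D(11, u(2, -5)) - 144*(-5 - 18*4) = (4 - 1*11) - 144*(-5 - 18*4) = (4 - 11) - 144*(-5 - 3*24) = -7 - 144*(-5 - 72) = -7 - 144*(-77) = -7 + 11088 = 11081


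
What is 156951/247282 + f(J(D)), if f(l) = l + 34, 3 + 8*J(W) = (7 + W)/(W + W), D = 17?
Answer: 33974509/989128 ≈ 34.348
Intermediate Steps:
J(W) = -3/8 + (7 + W)/(16*W) (J(W) = -3/8 + ((7 + W)/(W + W))/8 = -3/8 + ((7 + W)/((2*W)))/8 = -3/8 + ((7 + W)*(1/(2*W)))/8 = -3/8 + ((7 + W)/(2*W))/8 = -3/8 + (7 + W)/(16*W))
f(l) = 34 + l
156951/247282 + f(J(D)) = 156951/247282 + (34 + (1/16)*(7 - 5*17)/17) = 156951*(1/247282) + (34 + (1/16)*(1/17)*(7 - 85)) = 156951/247282 + (34 + (1/16)*(1/17)*(-78)) = 156951/247282 + (34 - 39/136) = 156951/247282 + 4585/136 = 33974509/989128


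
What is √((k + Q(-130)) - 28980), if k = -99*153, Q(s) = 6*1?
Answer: I*√44121 ≈ 210.05*I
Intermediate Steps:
Q(s) = 6
k = -15147
√((k + Q(-130)) - 28980) = √((-15147 + 6) - 28980) = √(-15141 - 28980) = √(-44121) = I*√44121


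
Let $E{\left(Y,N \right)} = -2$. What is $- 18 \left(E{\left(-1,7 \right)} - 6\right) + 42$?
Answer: $186$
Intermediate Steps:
$- 18 \left(E{\left(-1,7 \right)} - 6\right) + 42 = - 18 \left(-2 - 6\right) + 42 = \left(-18\right) \left(-8\right) + 42 = 144 + 42 = 186$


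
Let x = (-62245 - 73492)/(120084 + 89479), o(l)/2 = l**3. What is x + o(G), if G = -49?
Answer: -49309890511/209563 ≈ -2.3530e+5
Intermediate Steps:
o(l) = 2*l**3
x = -135737/209563 ≈ -0.64771
x + o(G) = -135737/209563 + 2*(-49)**3 = -135737/209563 + 2*(-117649) = -135737/209563 - 235298 = -49309890511/209563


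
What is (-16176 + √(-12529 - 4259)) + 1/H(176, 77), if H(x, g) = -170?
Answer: -2749921/170 + 2*I*√4197 ≈ -16176.0 + 129.57*I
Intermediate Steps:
(-16176 + √(-12529 - 4259)) + 1/H(176, 77) = (-16176 + √(-12529 - 4259)) + 1/(-170) = (-16176 + √(-16788)) - 1/170 = (-16176 + 2*I*√4197) - 1/170 = -2749921/170 + 2*I*√4197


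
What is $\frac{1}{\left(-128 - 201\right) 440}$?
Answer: $- \frac{1}{144760} \approx -6.908 \cdot 10^{-6}$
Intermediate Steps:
$\frac{1}{\left(-128 - 201\right) 440} = \frac{1}{\left(-329\right) 440} = \frac{1}{-144760} = - \frac{1}{144760}$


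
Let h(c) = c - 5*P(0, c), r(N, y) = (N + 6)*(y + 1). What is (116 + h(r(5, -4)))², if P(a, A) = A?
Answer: 61504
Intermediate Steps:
r(N, y) = (1 + y)*(6 + N) (r(N, y) = (6 + N)*(1 + y) = (1 + y)*(6 + N))
h(c) = -4*c (h(c) = c - 5*c = -4*c)
(116 + h(r(5, -4)))² = (116 - 4*(6 + 5 + 6*(-4) + 5*(-4)))² = (116 - 4*(6 + 5 - 24 - 20))² = (116 - 4*(-33))² = (116 + 132)² = 248² = 61504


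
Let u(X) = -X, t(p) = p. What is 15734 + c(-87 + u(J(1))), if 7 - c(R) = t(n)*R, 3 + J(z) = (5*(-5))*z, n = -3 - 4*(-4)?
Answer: 16508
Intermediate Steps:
n = 13 (n = -3 + 16 = 13)
J(z) = -3 - 25*z (J(z) = -3 + (5*(-5))*z = -3 - 25*z)
c(R) = 7 - 13*R
15734 + c(-87 + u(J(1))) = 15734 + (7 - 13*(-87 - (-3 - 25*1))) = 15734 + (7 - 13*(-87 - (-3 - 25))) = 15734 + (7 - 13*(-87 - 1*(-28))) = 15734 + (7 - 13*(-87 + 28)) = 15734 + (7 - 13*(-59)) = 15734 + (7 + 767) = 15734 + 774 = 16508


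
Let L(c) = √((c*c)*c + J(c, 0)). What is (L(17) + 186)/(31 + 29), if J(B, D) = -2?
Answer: 31/10 + √4911/60 ≈ 4.2680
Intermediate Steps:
L(c) = √(-2 + c³) (L(c) = √((c*c)*c - 2) = √(c²*c - 2) = √(c³ - 2) = √(-2 + c³))
(L(17) + 186)/(31 + 29) = (√(-2 + 17³) + 186)/(31 + 29) = (√(-2 + 4913) + 186)/60 = (√4911 + 186)*(1/60) = (186 + √4911)*(1/60) = 31/10 + √4911/60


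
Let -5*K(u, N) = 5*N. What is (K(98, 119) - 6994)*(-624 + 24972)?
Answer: -173187324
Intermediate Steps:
K(u, N) = -N
(K(98, 119) - 6994)*(-624 + 24972) = (-1*119 - 6994)*(-624 + 24972) = (-119 - 6994)*24348 = -7113*24348 = -173187324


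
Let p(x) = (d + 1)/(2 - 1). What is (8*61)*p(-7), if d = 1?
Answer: 976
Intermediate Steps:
p(x) = 2 (p(x) = (1 + 1)/(2 - 1) = 2/1 = 2*1 = 2)
(8*61)*p(-7) = (8*61)*2 = 488*2 = 976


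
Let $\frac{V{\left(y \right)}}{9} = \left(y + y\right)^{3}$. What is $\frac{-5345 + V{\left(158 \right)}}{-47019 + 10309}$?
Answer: $- \frac{283985119}{36710} \approx -7735.9$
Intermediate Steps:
$V{\left(y \right)} = 72 y^{3}$ ($V{\left(y \right)} = 9 \left(y + y\right)^{3} = 9 \left(2 y\right)^{3} = 9 \cdot 8 y^{3} = 72 y^{3}$)
$\frac{-5345 + V{\left(158 \right)}}{-47019 + 10309} = \frac{-5345 + 72 \cdot 158^{3}}{-47019 + 10309} = \frac{-5345 + 72 \cdot 3944312}{-36710} = \left(-5345 + 283990464\right) \left(- \frac{1}{36710}\right) = 283985119 \left(- \frac{1}{36710}\right) = - \frac{283985119}{36710}$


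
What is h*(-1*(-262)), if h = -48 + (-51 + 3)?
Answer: -25152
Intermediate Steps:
h = -96 (h = -48 - 48 = -96)
h*(-1*(-262)) = -(-96)*(-262) = -96*262 = -25152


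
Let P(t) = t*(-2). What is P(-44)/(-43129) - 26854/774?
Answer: -313211/9027 ≈ -34.697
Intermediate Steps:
P(t) = -2*t
P(-44)/(-43129) - 26854/774 = -2*(-44)/(-43129) - 26854/774 = 88*(-1/43129) - 26854*1/774 = -88/43129 - 13427/387 = -313211/9027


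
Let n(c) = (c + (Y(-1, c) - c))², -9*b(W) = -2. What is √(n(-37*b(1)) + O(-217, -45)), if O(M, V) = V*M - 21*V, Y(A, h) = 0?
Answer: 3*√1190 ≈ 103.49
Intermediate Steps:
b(W) = 2/9 (b(W) = -⅑*(-2) = 2/9)
O(M, V) = -21*V + M*V (O(M, V) = M*V - 21*V = -21*V + M*V)
n(c) = 0 (n(c) = (c + (0 - c))² = (c - c)² = 0² = 0)
√(n(-37*b(1)) + O(-217, -45)) = √(0 - 45*(-21 - 217)) = √(0 - 45*(-238)) = √(0 + 10710) = √10710 = 3*√1190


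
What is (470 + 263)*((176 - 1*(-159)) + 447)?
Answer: 573206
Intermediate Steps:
(470 + 263)*((176 - 1*(-159)) + 447) = 733*((176 + 159) + 447) = 733*(335 + 447) = 733*782 = 573206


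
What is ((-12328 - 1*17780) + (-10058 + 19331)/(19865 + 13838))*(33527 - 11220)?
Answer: -22635373561857/33703 ≈ -6.7161e+8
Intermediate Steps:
((-12328 - 1*17780) + (-10058 + 19331)/(19865 + 13838))*(33527 - 11220) = ((-12328 - 17780) + 9273/33703)*22307 = (-30108 + 9273*(1/33703))*22307 = (-30108 + 9273/33703)*22307 = -1014720651/33703*22307 = -22635373561857/33703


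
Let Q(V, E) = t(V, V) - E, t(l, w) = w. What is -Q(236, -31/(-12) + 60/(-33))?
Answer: -31051/132 ≈ -235.23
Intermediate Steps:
Q(V, E) = V - E
-Q(236, -31/(-12) + 60/(-33)) = -(236 - (-31/(-12) + 60/(-33))) = -(236 - (-31*(-1/12) + 60*(-1/33))) = -(236 - (31/12 - 20/11)) = -(236 - 1*101/132) = -(236 - 101/132) = -1*31051/132 = -31051/132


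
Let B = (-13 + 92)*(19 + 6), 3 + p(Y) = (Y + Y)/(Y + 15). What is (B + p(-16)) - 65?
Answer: 1939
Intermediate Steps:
p(Y) = -3 + 2*Y/(15 + Y) (p(Y) = -3 + (Y + Y)/(Y + 15) = -3 + (2*Y)/(15 + Y) = -3 + 2*Y/(15 + Y))
B = 1975 (B = 79*25 = 1975)
(B + p(-16)) - 65 = (1975 + (-45 - 1*(-16))/(15 - 16)) - 65 = (1975 + (-45 + 16)/(-1)) - 65 = (1975 - 1*(-29)) - 65 = (1975 + 29) - 65 = 2004 - 65 = 1939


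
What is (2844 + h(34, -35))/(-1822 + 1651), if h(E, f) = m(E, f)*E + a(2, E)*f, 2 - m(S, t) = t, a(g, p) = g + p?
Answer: -2842/171 ≈ -16.620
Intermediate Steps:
m(S, t) = 2 - t
h(E, f) = E*(2 - f) + f*(2 + E) (h(E, f) = (2 - f)*E + (2 + E)*f = E*(2 - f) + f*(2 + E))
(2844 + h(34, -35))/(-1822 + 1651) = (2844 + (2*34 + 2*(-35)))/(-1822 + 1651) = (2844 + (68 - 70))/(-171) = (2844 - 2)*(-1/171) = 2842*(-1/171) = -2842/171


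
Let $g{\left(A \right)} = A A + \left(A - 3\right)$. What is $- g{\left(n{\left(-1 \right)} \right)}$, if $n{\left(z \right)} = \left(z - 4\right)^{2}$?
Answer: $-647$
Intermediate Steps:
$n{\left(z \right)} = \left(-4 + z\right)^{2}$
$g{\left(A \right)} = -3 + A + A^{2}$ ($g{\left(A \right)} = A^{2} + \left(-3 + A\right) = -3 + A + A^{2}$)
$- g{\left(n{\left(-1 \right)} \right)} = - (-3 + \left(-4 - 1\right)^{2} + \left(\left(-4 - 1\right)^{2}\right)^{2}) = - (-3 + \left(-5\right)^{2} + \left(\left(-5\right)^{2}\right)^{2}) = - (-3 + 25 + 25^{2}) = - (-3 + 25 + 625) = \left(-1\right) 647 = -647$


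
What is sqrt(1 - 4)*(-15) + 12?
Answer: 12 - 15*I*sqrt(3) ≈ 12.0 - 25.981*I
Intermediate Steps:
sqrt(1 - 4)*(-15) + 12 = sqrt(-3)*(-15) + 12 = (I*sqrt(3))*(-15) + 12 = -15*I*sqrt(3) + 12 = 12 - 15*I*sqrt(3)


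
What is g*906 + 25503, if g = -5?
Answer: 20973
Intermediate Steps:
g*906 + 25503 = -5*906 + 25503 = -4530 + 25503 = 20973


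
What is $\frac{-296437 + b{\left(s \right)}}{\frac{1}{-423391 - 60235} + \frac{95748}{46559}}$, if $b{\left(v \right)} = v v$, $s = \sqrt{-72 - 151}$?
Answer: $- \frac{6679935622800440}{46306175689} \approx -1.4426 \cdot 10^{5}$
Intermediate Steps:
$s = i \sqrt{223}$ ($s = \sqrt{-223} = i \sqrt{223} \approx 14.933 i$)
$b{\left(v \right)} = v^{2}$
$\frac{-296437 + b{\left(s \right)}}{\frac{1}{-423391 - 60235} + \frac{95748}{46559}} = \frac{-296437 + \left(i \sqrt{223}\right)^{2}}{\frac{1}{-423391 - 60235} + \frac{95748}{46559}} = \frac{-296437 - 223}{\frac{1}{-483626} + 95748 \cdot \frac{1}{46559}} = - \frac{296660}{- \frac{1}{483626} + \frac{95748}{46559}} = - \frac{296660}{\frac{46306175689}{22517142934}} = \left(-296660\right) \frac{22517142934}{46306175689} = - \frac{6679935622800440}{46306175689}$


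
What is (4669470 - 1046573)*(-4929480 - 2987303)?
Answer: -28681689380351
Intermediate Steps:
(4669470 - 1046573)*(-4929480 - 2987303) = 3622897*(-7916783) = -28681689380351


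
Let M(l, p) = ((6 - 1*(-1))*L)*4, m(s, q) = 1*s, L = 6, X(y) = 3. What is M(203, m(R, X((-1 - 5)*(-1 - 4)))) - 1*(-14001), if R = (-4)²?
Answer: 14169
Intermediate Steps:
R = 16
m(s, q) = s
M(l, p) = 168 (M(l, p) = ((6 - 1*(-1))*6)*4 = ((6 + 1)*6)*4 = (7*6)*4 = 42*4 = 168)
M(203, m(R, X((-1 - 5)*(-1 - 4)))) - 1*(-14001) = 168 - 1*(-14001) = 168 + 14001 = 14169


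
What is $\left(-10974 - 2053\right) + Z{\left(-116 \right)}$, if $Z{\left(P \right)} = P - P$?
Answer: $-13027$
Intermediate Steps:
$Z{\left(P \right)} = 0$
$\left(-10974 - 2053\right) + Z{\left(-116 \right)} = \left(-10974 - 2053\right) + 0 = -13027 + 0 = -13027$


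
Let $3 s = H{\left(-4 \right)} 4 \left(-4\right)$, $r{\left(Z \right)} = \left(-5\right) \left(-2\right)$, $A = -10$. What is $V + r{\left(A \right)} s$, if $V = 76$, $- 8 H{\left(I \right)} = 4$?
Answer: $\frac{308}{3} \approx 102.67$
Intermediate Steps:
$H{\left(I \right)} = - \frac{1}{2}$ ($H{\left(I \right)} = \left(- \frac{1}{8}\right) 4 = - \frac{1}{2}$)
$r{\left(Z \right)} = 10$
$s = \frac{8}{3}$ ($s = \frac{\left(- \frac{1}{2}\right) 4 \left(-4\right)}{3} = \frac{\left(-2\right) \left(-4\right)}{3} = \frac{1}{3} \cdot 8 = \frac{8}{3} \approx 2.6667$)
$V + r{\left(A \right)} s = 76 + 10 \cdot \frac{8}{3} = 76 + \frac{80}{3} = \frac{308}{3}$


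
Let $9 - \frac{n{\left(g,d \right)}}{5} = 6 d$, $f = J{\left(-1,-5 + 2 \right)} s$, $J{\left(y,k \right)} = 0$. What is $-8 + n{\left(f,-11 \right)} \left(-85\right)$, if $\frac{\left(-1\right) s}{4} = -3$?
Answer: $-31883$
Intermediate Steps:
$s = 12$ ($s = \left(-4\right) \left(-3\right) = 12$)
$f = 0$ ($f = 0 \cdot 12 = 0$)
$n{\left(g,d \right)} = 45 - 30 d$ ($n{\left(g,d \right)} = 45 - 5 \cdot 6 d = 45 - 30 d$)
$-8 + n{\left(f,-11 \right)} \left(-85\right) = -8 + \left(45 - -330\right) \left(-85\right) = -8 + \left(45 + 330\right) \left(-85\right) = -8 + 375 \left(-85\right) = -8 - 31875 = -31883$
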